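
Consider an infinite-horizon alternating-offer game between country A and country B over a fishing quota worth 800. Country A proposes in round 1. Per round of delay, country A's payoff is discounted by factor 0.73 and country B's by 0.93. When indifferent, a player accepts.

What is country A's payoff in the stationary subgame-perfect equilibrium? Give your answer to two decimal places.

174.40

In a stationary SPE each proposer offers the other exactly their discounted continuation value.
If country A keeps x when proposing and country B keeps y when proposing, then x = 800 − 0.93y and y = 800 − 0.73x.
Solving: x = 800(1 − 0.93) / (1 − 0.73·0.93) = 56 / 0.3211 ≈ 174.4005.
Country B gets 800 − 174.4005 ≈ 625.5995.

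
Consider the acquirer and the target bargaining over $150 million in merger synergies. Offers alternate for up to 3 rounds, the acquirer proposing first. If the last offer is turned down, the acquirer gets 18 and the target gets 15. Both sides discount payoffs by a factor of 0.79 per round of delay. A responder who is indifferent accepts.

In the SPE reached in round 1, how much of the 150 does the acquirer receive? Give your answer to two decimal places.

Round 3 (the acquirer proposes): the target gets 15 if talks fail, so the acquirer offers 15 and keeps 135.
Round 2 (the target proposes): the acquirer can get 135 next round, worth 0.79 × 135 = 106.65 now; the target offers that and keeps 43.35.
Round 1 (the acquirer proposes): the target can get 43.35 next round, worth 0.79 × 43.35 = 34.2465 now, so the acquirer offers 34.2465, keeping 115.7535.

115.75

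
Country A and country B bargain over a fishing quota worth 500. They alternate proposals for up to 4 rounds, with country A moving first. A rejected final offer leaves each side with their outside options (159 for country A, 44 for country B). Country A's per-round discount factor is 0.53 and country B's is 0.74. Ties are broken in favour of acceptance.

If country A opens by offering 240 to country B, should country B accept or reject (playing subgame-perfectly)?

Reject

Round 4 (country B proposes): country A gets 159 if talks fail, so country B offers 159 and keeps 341.
Round 3 (country A proposes): country B can get 341 next round, worth 0.74 × 341 = 252.34 now. Country A offers 252.34 and keeps 500 − 252.34 = 247.66.
Round 2 (country B proposes): country A can get 247.66 next round, worth 0.53 × 247.66 = 131.2598 now. Country B offers 131.2598 and keeps 500 − 131.2598 = 368.7402.
So by rejecting in round 1, country B gets 368.7402 next round, worth 0.74 × 368.7402 = 272.867748 now.
Offer 240 < 272.867748, so country B rejects.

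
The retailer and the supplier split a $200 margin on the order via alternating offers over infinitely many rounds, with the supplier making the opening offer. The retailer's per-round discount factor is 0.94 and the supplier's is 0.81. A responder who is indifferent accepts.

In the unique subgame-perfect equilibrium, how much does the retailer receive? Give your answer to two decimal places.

149.71

In a stationary SPE each proposer offers the other exactly their discounted continuation value.
If the supplier keeps x when proposing and the retailer keeps y when proposing, then x = 200 − 0.94y and y = 200 − 0.81x.
Solving: x = 200(1 − 0.94) / (1 − 0.81·0.94) = 12 / 0.2386 ≈ 50.2934.
The retailer gets 200 − 50.2934 ≈ 149.7066.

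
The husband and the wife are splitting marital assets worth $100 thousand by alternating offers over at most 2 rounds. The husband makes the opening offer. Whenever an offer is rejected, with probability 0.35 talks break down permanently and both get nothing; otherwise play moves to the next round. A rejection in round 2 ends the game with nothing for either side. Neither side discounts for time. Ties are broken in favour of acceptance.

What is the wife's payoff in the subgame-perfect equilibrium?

65

Round 2 (the wife proposes): rejection yields 0 for the husband; the wife offers 0 and keeps 100.
Round 1 (the husband proposes): rejecting gives the wife an expected 0.65 × 100 = 65. The husband offers 65 and keeps 100 − 65 = 35.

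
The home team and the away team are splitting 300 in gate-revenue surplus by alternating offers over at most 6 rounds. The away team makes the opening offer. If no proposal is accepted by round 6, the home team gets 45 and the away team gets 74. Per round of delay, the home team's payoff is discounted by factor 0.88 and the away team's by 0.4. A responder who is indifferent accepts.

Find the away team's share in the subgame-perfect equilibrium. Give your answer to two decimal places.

61.20

Round 6 (the home team proposes): the away team gets 74 if talks fail, so the home team offers 74 and keeps 226.
Round 5 (the away team proposes): the home team can get 226 next round, worth 0.88 × 226 = 198.88 now; the away team offers that and keeps 101.12.
Round 4 (the home team proposes): the away team can get 101.12 next round, worth 0.4 × 101.12 = 40.448 now. The home team offers 40.448 and keeps 300 − 40.448 = 259.552.
Round 3 (the away team proposes): the home team can get 259.552 next round, worth 0.88 × 259.552 = 228.40576 now, so the away team offers 228.40576, keeping 71.59424.
Round 2 (the home team proposes): the away team can get 71.59424 next round, worth 0.4 × 71.59424 = 28.637696 now; the home team offers that and keeps 271.362304.
Round 1 (the away team proposes): the home team can get 271.362304 next round, worth 0.88 × 271.362304 = 238.79882752 now; the away team offers that and keeps 61.20117248.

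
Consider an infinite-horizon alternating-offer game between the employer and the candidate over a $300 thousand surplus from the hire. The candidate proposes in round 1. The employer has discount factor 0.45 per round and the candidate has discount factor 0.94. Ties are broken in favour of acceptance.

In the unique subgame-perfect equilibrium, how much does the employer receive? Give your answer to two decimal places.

Let x be the candidate's share when the candidate proposes and y be the employer's share when the employer proposes.
The employer accepts iff offered ≥ 0.45·y, so x = 300 − 0.45y. Symmetrically y = 300 − 0.94x.
Substituting: x = 300 − 0.45(300 − 0.94x), giving x(1 − 0.94·0.45) = 300(1 − 0.45).
So x = 300 × 0.55 / 0.577 ≈ 285.9619, and the employer receives 300 − x ≈ 14.0381.

14.04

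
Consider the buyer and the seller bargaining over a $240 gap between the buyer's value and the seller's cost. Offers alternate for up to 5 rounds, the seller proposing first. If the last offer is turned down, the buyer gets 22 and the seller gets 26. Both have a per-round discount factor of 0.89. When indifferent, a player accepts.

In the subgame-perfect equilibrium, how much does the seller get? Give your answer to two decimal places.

184.09

Round 5 (the seller proposes): the buyer gets 22 if talks fail, so the seller offers 22 and keeps 218.
Round 4 (the buyer proposes): the seller can get 218 next round, worth 0.89 × 218 = 194.02 now. The buyer offers 194.02 and keeps 240 − 194.02 = 45.98.
Round 3 (the seller proposes): the buyer can get 45.98 next round, worth 0.89 × 45.98 = 40.9222 now; the seller offers that and keeps 199.0778.
Round 2 (the buyer proposes): the seller can get 199.0778 next round, worth 0.89 × 199.0778 = 177.179242 now; the buyer offers that and keeps 62.820758.
Round 1 (the seller proposes): the buyer can get 62.820758 next round, worth 0.89 × 62.820758 = 55.91047462 now. The seller offers 55.91047462 and keeps 240 − 55.91047462 = 184.08952538.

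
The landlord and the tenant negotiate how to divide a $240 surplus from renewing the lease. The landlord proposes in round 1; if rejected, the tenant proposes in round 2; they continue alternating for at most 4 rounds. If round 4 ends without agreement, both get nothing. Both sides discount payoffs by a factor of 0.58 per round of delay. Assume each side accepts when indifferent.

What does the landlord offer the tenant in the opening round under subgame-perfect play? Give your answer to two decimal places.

105.29

Round 4 (the tenant proposes): rejection yields 0 for the landlord; the tenant offers 0 and keeps 240.
Round 3 (the landlord proposes): the tenant can get 240 next round, worth 0.58 × 240 = 139.2 now; the landlord offers that and keeps 100.8.
Round 2 (the tenant proposes): the landlord can get 100.8 next round, worth 0.58 × 100.8 = 58.464 now; the tenant offers that and keeps 181.536.
Round 1 (the landlord proposes): the tenant can get 181.536 next round, worth 0.58 × 181.536 = 105.29088 now; the landlord offers that and keeps 134.70912.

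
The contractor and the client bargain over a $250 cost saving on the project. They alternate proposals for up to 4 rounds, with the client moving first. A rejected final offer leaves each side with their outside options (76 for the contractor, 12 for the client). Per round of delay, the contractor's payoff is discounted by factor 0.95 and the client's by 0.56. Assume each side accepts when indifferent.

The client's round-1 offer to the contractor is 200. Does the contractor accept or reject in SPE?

Reject

Round 4 (the contractor proposes): the client gets 12 if talks fail, so the contractor offers 12 and keeps 238.
Round 3 (the client proposes): the contractor can get 238 next round, worth 0.95 × 238 = 226.1 now; the client offers that and keeps 23.9.
Round 2 (the contractor proposes): the client can get 23.9 next round, worth 0.56 × 23.9 = 13.384 now; the contractor offers that and keeps 236.616.
So by rejecting in round 1, the contractor gets 236.616 next round, worth 0.95 × 236.616 = 224.7852 now.
Offer 200 < 224.7852, so the contractor rejects.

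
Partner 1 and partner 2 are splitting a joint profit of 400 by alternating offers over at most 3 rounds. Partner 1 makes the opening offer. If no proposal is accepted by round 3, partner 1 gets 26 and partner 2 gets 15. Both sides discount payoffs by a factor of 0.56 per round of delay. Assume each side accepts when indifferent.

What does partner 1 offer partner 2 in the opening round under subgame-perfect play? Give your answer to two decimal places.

103.26

Work backward from the last round.
Round 3 (partner 1 proposes): partner 2 gets 15 if talks fail, so partner 1 offers 15 and keeps 385.
Round 2 (partner 2 proposes): partner 1 can get 385 next round, worth 0.56 × 385 = 215.6 now, so partner 2 offers 215.6, keeping 184.4.
Round 1 (partner 1 proposes): partner 2 can get 184.4 next round, worth 0.56 × 184.4 = 103.264 now, so partner 1 offers 103.264, keeping 296.736.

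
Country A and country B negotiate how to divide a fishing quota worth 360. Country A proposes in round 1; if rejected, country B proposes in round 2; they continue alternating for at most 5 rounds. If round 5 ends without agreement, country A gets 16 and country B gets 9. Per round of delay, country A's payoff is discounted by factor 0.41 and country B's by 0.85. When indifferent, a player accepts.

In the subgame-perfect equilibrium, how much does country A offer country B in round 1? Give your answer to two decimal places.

Solve by backward induction from round 5.
Round 5 (country A proposes): country B gets 9 if talks fail, so country A offers 9 and keeps 351.
Round 4 (country B proposes): country A can get 351 next round, worth 0.41 × 351 = 143.91 now. Country B offers 143.91 and keeps 360 − 143.91 = 216.09.
Round 3 (country A proposes): country B can get 216.09 next round, worth 0.85 × 216.09 = 183.6765 now. Country A offers 183.6765 and keeps 360 − 183.6765 = 176.3235.
Round 2 (country B proposes): country A can get 176.3235 next round, worth 0.41 × 176.3235 = 72.292635 now, so country B offers 72.292635, keeping 287.707365.
Round 1 (country A proposes): country B can get 287.707365 next round, worth 0.85 × 287.707365 = 244.55126025 now, so country A offers 244.55126025, keeping 115.44873975.

244.55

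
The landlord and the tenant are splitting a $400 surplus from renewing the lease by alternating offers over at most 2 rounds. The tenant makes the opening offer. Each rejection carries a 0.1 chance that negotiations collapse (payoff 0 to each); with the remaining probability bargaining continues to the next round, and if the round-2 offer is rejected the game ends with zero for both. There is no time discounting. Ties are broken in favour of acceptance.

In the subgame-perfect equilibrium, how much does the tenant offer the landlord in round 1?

Round 2 (the landlord proposes): the tenant will accept anything ≥ 0, so the landlord offers 0 and keeps 400.
Round 1 (the tenant proposes): rejecting gives the landlord an expected 0.9 × 400 = 360. The tenant offers 360 and keeps 400 − 360 = 40.

360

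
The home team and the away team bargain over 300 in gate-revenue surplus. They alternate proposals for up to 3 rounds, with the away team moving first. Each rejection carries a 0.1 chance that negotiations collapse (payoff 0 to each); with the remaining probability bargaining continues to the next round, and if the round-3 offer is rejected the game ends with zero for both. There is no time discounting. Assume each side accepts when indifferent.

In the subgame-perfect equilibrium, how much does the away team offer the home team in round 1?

Round 3 (the away team proposes): the home team will accept anything ≥ 0, so the away team offers 0 and keeps 300.
Round 2 (the home team proposes): rejecting gives the away team an expected 0.9 × 300 = 270. The home team offers 270 and keeps 300 − 270 = 30.
Round 1 (the away team proposes): rejecting gives the home team an expected 0.9 × 30 = 27. The away team offers 27 and keeps 300 − 27 = 273.

27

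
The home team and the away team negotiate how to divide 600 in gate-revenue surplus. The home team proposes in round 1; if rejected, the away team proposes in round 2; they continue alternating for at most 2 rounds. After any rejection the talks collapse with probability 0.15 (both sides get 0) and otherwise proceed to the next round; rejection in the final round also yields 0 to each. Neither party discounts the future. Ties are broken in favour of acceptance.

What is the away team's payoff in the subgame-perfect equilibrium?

510

By backward induction:
Round 2 (the away team proposes): rejection yields 0 for the home team; the away team offers 0 and keeps 600.
Round 1 (the home team proposes): rejecting gives the away team an expected 0.85 × 600 = 510, so the home team offers 510, keeping 90.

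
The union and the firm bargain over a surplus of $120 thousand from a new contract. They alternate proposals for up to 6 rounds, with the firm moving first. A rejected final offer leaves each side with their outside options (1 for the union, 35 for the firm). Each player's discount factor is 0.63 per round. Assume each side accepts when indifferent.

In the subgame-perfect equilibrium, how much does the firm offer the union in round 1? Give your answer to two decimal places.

Round 6 (the union proposes): the firm gets 35 if talks fail, so the union offers 35 and keeps 85.
Round 5 (the firm proposes): the union can get 85 next round, worth 0.63 × 85 = 53.55 now; the firm offers that and keeps 66.45.
Round 4 (the union proposes): the firm can get 66.45 next round, worth 0.63 × 66.45 = 41.8635 now. The union offers 41.8635 and keeps 120 − 41.8635 = 78.1365.
Round 3 (the firm proposes): the union can get 78.1365 next round, worth 0.63 × 78.1365 = 49.225995 now; the firm offers that and keeps 70.774005.
Round 2 (the union proposes): the firm can get 70.774005 next round, worth 0.63 × 70.774005 = 44.58762315 now, so the union offers 44.58762315, keeping 75.41237685.
Round 1 (the firm proposes): the union can get 75.41237685 next round, worth 0.63 × 75.41237685 = 47.5097974155 now, so the firm offers 47.5097974155, keeping 72.4902025845.

47.51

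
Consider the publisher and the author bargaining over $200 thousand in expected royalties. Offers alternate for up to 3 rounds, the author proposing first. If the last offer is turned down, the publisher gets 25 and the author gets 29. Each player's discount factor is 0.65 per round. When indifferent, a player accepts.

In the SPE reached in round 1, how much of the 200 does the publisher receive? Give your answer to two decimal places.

Round 3 (the author proposes): the publisher gets 25 if talks fail, so the author offers 25 and keeps 175.
Round 2 (the publisher proposes): the author can get 175 next round, worth 0.65 × 175 = 113.75 now. The publisher offers 113.75 and keeps 200 − 113.75 = 86.25.
Round 1 (the author proposes): the publisher can get 86.25 next round, worth 0.65 × 86.25 = 56.0625 now, so the author offers 56.0625, keeping 143.9375.

56.06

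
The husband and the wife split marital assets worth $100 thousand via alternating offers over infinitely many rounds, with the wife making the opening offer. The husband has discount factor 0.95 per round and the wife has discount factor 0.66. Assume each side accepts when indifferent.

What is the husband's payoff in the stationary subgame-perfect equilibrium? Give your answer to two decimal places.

Let x be the wife's share when the wife proposes and y be the husband's share when the husband proposes.
The husband accepts iff offered ≥ 0.95·y, so x = 100 − 0.95y. Symmetrically y = 100 − 0.66x.
Substituting: x = 100 − 0.95(100 − 0.66x), giving x(1 − 0.66·0.95) = 100(1 − 0.95).
So x = 100 × 0.05 / 0.373 ≈ 13.4048, and the husband receives 100 − x ≈ 86.5952.

86.60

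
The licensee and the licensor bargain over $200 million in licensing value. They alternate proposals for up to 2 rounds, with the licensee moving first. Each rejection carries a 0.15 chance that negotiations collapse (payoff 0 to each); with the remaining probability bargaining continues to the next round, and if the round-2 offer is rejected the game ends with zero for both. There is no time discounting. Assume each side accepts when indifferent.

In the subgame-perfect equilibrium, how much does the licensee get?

30

By backward induction:
Round 2 (the licensor proposes): the licensee will accept anything ≥ 0, so the licensor offers 0 and keeps 200.
Round 1 (the licensee proposes): rejecting gives the licensor an expected 0.85 × 200 = 170, so the licensee offers 170, keeping 30.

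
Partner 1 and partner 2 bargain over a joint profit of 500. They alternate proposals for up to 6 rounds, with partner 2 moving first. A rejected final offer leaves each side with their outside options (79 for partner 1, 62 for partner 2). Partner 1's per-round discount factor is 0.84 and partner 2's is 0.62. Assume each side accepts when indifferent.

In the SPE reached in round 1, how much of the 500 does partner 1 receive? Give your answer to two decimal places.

342.51

Solve by backward induction from round 6.
Round 6 (partner 1 proposes): partner 2 gets 62 if talks fail, so partner 1 offers 62 and keeps 438.
Round 5 (partner 2 proposes): partner 1 can get 438 next round, worth 0.84 × 438 = 367.92 now; partner 2 offers that and keeps 132.08.
Round 4 (partner 1 proposes): partner 2 can get 132.08 next round, worth 0.62 × 132.08 = 81.8896 now. Partner 1 offers 81.8896 and keeps 500 − 81.8896 = 418.1104.
Round 3 (partner 2 proposes): partner 1 can get 418.1104 next round, worth 0.84 × 418.1104 = 351.212736 now; partner 2 offers that and keeps 148.787264.
Round 2 (partner 1 proposes): partner 2 can get 148.787264 next round, worth 0.62 × 148.787264 = 92.24810368 now; partner 1 offers that and keeps 407.75189632.
Round 1 (partner 2 proposes): partner 1 can get 407.75189632 next round, worth 0.84 × 407.75189632 = 342.5115929088 now, so partner 2 offers 342.5115929088, keeping 157.4884070912.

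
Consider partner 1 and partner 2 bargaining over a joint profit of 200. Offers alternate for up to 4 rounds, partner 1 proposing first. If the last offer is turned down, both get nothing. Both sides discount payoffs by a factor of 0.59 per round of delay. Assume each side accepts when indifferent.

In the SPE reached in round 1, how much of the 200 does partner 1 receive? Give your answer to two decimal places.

Solve by backward induction from round 4.
Round 4 (partner 2 proposes): rejection yields 0 for partner 1; partner 2 offers 0 and keeps 200.
Round 3 (partner 1 proposes): partner 2 can get 200 next round, worth 0.59 × 200 = 118 now. Partner 1 offers 118 and keeps 200 − 118 = 82.
Round 2 (partner 2 proposes): partner 1 can get 82 next round, worth 0.59 × 82 = 48.38 now, so partner 2 offers 48.38, keeping 151.62.
Round 1 (partner 1 proposes): partner 2 can get 151.62 next round, worth 0.59 × 151.62 = 89.4558 now. Partner 1 offers 89.4558 and keeps 200 − 89.4558 = 110.5442.

110.54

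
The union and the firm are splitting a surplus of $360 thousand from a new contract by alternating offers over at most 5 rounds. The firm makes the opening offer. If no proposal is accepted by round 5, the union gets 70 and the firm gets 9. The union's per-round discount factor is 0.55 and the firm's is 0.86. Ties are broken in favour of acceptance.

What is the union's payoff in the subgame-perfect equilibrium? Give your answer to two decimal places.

56.49

Round 5 (the firm proposes): the union gets 70 if talks fail, so the firm offers 70 and keeps 290.
Round 4 (the union proposes): the firm can get 290 next round, worth 0.86 × 290 = 249.4 now; the union offers that and keeps 110.6.
Round 3 (the firm proposes): the union can get 110.6 next round, worth 0.55 × 110.6 = 60.83 now. The firm offers 60.83 and keeps 360 − 60.83 = 299.17.
Round 2 (the union proposes): the firm can get 299.17 next round, worth 0.86 × 299.17 = 257.2862 now, so the union offers 257.2862, keeping 102.7138.
Round 1 (the firm proposes): the union can get 102.7138 next round, worth 0.55 × 102.7138 = 56.49259 now; the firm offers that and keeps 303.50741.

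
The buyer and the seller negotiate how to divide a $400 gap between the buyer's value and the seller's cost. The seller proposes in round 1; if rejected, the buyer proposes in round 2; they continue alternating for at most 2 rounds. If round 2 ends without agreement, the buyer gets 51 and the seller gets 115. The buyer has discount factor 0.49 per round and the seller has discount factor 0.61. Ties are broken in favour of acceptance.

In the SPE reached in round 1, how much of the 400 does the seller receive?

Work backward from the last round.
Round 2 (the buyer proposes): the seller gets 115 if talks fail, so the buyer offers 115 and keeps 285.
Round 1 (the seller proposes): the buyer can get 285 next round, worth 0.49 × 285 = 139.65 now. The seller offers 139.65 and keeps 400 − 139.65 = 260.35.

260.35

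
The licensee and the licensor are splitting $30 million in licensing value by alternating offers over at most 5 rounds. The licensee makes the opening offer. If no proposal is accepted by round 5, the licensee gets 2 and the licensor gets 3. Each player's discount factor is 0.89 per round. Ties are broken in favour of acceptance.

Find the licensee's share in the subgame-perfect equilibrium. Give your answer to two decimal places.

Round 5 (the licensee proposes): the licensor gets 3 if talks fail, so the licensee offers 3 and keeps 27.
Round 4 (the licensor proposes): the licensee can get 27 next round, worth 0.89 × 27 = 24.03 now, so the licensor offers 24.03, keeping 5.97.
Round 3 (the licensee proposes): the licensor can get 5.97 next round, worth 0.89 × 5.97 = 5.3133 now; the licensee offers that and keeps 24.6867.
Round 2 (the licensor proposes): the licensee can get 24.6867 next round, worth 0.89 × 24.6867 = 21.971163 now. The licensor offers 21.971163 and keeps 30 − 21.971163 = 8.028837.
Round 1 (the licensee proposes): the licensor can get 8.028837 next round, worth 0.89 × 8.028837 = 7.14566493 now. The licensee offers 7.14566493 and keeps 30 − 7.14566493 = 22.85433507.

22.85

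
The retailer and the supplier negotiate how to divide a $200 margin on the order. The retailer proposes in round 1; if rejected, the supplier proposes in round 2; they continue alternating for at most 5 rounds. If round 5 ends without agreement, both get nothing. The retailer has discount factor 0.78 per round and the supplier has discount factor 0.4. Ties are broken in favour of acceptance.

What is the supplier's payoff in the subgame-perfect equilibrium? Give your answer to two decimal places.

23.09

Round 5 (the retailer proposes): rejection yields 0 for the supplier; the retailer offers 0 and keeps 200.
Round 4 (the supplier proposes): the retailer can get 200 next round, worth 0.78 × 200 = 156 now; the supplier offers that and keeps 44.
Round 3 (the retailer proposes): the supplier can get 44 next round, worth 0.4 × 44 = 17.6 now. The retailer offers 17.6 and keeps 200 − 17.6 = 182.4.
Round 2 (the supplier proposes): the retailer can get 182.4 next round, worth 0.78 × 182.4 = 142.272 now, so the supplier offers 142.272, keeping 57.728.
Round 1 (the retailer proposes): the supplier can get 57.728 next round, worth 0.4 × 57.728 = 23.0912 now. The retailer offers 23.0912 and keeps 200 − 23.0912 = 176.9088.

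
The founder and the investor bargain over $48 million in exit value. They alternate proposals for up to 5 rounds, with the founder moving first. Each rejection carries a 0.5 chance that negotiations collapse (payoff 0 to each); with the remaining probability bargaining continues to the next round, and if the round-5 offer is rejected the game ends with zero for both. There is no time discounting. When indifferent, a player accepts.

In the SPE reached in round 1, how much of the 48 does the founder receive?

Round 5 (the founder proposes): the investor will accept anything ≥ 0, so the founder offers 0 and keeps 48.
Round 4 (the investor proposes): rejecting gives the founder an expected 0.5 × 48 = 24; the investor offers that and keeps 24.
Round 3 (the founder proposes): rejecting gives the investor an expected 0.5 × 24 = 12. The founder offers 12 and keeps 48 − 12 = 36.
Round 2 (the investor proposes): rejecting gives the founder an expected 0.5 × 36 = 18; the investor offers that and keeps 30.
Round 1 (the founder proposes): rejecting gives the investor an expected 0.5 × 30 = 15; the founder offers that and keeps 33.

33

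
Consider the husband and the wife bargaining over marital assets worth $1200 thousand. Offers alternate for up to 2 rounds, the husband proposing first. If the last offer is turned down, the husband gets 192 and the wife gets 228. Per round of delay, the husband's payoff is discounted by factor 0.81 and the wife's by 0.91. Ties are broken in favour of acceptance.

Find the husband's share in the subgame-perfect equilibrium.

282.72

Round 2 (the wife proposes): the husband gets 192 if talks fail, so the wife offers 192 and keeps 1008.
Round 1 (the husband proposes): the wife can get 1008 next round, worth 0.91 × 1008 = 917.28 now. The husband offers 917.28 and keeps 1200 − 917.28 = 282.72.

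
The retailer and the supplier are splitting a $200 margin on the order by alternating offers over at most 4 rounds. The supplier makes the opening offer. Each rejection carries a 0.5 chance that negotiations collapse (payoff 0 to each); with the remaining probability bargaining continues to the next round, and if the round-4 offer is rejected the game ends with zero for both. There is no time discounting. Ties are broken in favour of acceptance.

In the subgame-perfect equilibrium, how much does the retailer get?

By backward induction:
Round 4 (the retailer proposes): rejection yields 0 for the supplier; the retailer offers 0 and keeps 200.
Round 3 (the supplier proposes): rejecting gives the retailer an expected 0.5 × 200 = 100, so the supplier offers 100, keeping 100.
Round 2 (the retailer proposes): rejecting gives the supplier an expected 0.5 × 100 = 50; the retailer offers that and keeps 150.
Round 1 (the supplier proposes): rejecting gives the retailer an expected 0.5 × 150 = 75. The supplier offers 75 and keeps 200 − 75 = 125.

75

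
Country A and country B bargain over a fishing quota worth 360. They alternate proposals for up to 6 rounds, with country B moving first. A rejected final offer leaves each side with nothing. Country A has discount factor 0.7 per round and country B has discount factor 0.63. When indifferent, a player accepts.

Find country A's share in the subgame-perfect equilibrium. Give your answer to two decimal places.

Solve by backward induction from round 6.
Round 6 (country A proposes): country B will accept anything ≥ 0, so country A offers 0 and keeps 360.
Round 5 (country B proposes): country A can get 360 next round, worth 0.7 × 360 = 252 now; country B offers that and keeps 108.
Round 4 (country A proposes): country B can get 108 next round, worth 0.63 × 108 = 68.04 now, so country A offers 68.04, keeping 291.96.
Round 3 (country B proposes): country A can get 291.96 next round, worth 0.7 × 291.96 = 204.372 now. Country B offers 204.372 and keeps 360 − 204.372 = 155.628.
Round 2 (country A proposes): country B can get 155.628 next round, worth 0.63 × 155.628 = 98.04564 now. Country A offers 98.04564 and keeps 360 − 98.04564 = 261.95436.
Round 1 (country B proposes): country A can get 261.95436 next round, worth 0.7 × 261.95436 = 183.368052 now, so country B offers 183.368052, keeping 176.631948.

183.37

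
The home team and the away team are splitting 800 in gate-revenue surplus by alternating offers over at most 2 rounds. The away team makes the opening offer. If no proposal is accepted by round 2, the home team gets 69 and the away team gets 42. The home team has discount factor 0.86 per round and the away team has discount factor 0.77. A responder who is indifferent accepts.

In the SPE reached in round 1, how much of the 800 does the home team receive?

651.88

Round 2 (the home team proposes): the away team gets 42 if talks fail, so the home team offers 42 and keeps 758.
Round 1 (the away team proposes): the home team can get 758 next round, worth 0.86 × 758 = 651.88 now, so the away team offers 651.88, keeping 148.12.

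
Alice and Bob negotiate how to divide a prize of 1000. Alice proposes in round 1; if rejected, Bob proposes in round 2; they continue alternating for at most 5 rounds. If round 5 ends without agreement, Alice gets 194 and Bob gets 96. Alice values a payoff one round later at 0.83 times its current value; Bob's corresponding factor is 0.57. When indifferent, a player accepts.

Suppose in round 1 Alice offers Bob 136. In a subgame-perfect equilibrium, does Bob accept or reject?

Round 5 (Alice proposes): Bob gets 96 if talks fail, so Alice offers 96 and keeps 904.
Round 4 (Bob proposes): Alice can get 904 next round, worth 0.83 × 904 = 750.32 now; Bob offers that and keeps 249.68.
Round 3 (Alice proposes): Bob can get 249.68 next round, worth 0.57 × 249.68 = 142.3176 now, so Alice offers 142.3176, keeping 857.6824.
Round 2 (Bob proposes): Alice can get 857.6824 next round, worth 0.83 × 857.6824 = 711.876392 now; Bob offers that and keeps 288.123608.
So by rejecting in round 1, Bob gets 288.123608 next round, worth 0.57 × 288.123608 = 164.23045656 now.
Offer 136 < 164.23045656, so Bob rejects.

Reject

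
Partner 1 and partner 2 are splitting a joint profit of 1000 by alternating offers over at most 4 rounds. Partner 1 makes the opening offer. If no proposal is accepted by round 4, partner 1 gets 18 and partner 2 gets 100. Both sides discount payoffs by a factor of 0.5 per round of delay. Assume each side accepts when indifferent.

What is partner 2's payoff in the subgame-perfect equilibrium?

By backward induction:
Round 4 (partner 2 proposes): partner 1 gets 18 if talks fail, so partner 2 offers 18 and keeps 982.
Round 3 (partner 1 proposes): partner 2 can get 982 next round, worth 0.5 × 982 = 491 now, so partner 1 offers 491, keeping 509.
Round 2 (partner 2 proposes): partner 1 can get 509 next round, worth 0.5 × 509 = 254.5 now, so partner 2 offers 254.5, keeping 745.5.
Round 1 (partner 1 proposes): partner 2 can get 745.5 next round, worth 0.5 × 745.5 = 372.75 now. Partner 1 offers 372.75 and keeps 1000 − 372.75 = 627.25.

372.75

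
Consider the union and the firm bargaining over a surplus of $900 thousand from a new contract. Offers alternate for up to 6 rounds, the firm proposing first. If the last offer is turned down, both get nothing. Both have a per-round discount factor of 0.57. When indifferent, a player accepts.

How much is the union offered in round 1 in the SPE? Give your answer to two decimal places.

Round 6 (the union proposes): the firm will accept anything ≥ 0, so the union offers 0 and keeps 900.
Round 5 (the firm proposes): the union can get 900 next round, worth 0.57 × 900 = 513 now; the firm offers that and keeps 387.
Round 4 (the union proposes): the firm can get 387 next round, worth 0.57 × 387 = 220.59 now; the union offers that and keeps 679.41.
Round 3 (the firm proposes): the union can get 679.41 next round, worth 0.57 × 679.41 = 387.2637 now; the firm offers that and keeps 512.7363.
Round 2 (the union proposes): the firm can get 512.7363 next round, worth 0.57 × 512.7363 = 292.259691 now; the union offers that and keeps 607.740309.
Round 1 (the firm proposes): the union can get 607.740309 next round, worth 0.57 × 607.740309 = 346.41197613 now; the firm offers that and keeps 553.58802387.

346.41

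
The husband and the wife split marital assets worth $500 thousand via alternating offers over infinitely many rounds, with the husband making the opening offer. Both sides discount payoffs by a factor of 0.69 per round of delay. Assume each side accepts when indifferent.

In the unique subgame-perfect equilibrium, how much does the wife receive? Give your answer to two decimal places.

Let x be the husband's share when the husband proposes and y be the wife's share when the wife proposes.
The wife accepts iff offered ≥ 0.69·y, so x = 500 − 0.69y. Symmetrically y = 500 − 0.69x.
Substituting: x = 500 − 0.69(500 − 0.69x), giving x(1 − 0.69·0.69) = 500(1 − 0.69).
So x = 500 × 0.31 / 0.5239 ≈ 295.8580, and the wife receives 500 − x ≈ 204.1420.

204.14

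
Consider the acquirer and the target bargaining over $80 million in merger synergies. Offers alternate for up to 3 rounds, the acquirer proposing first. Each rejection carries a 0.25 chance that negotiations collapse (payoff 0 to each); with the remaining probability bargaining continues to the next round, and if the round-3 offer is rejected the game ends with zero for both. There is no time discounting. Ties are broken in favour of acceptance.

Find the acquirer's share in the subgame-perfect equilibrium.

Round 3 (the acquirer proposes): the target will accept anything ≥ 0, so the acquirer offers 0 and keeps 80.
Round 2 (the target proposes): rejecting gives the acquirer an expected 0.75 × 80 = 60, so the target offers 60, keeping 20.
Round 1 (the acquirer proposes): rejecting gives the target an expected 0.75 × 20 = 15; the acquirer offers that and keeps 65.

65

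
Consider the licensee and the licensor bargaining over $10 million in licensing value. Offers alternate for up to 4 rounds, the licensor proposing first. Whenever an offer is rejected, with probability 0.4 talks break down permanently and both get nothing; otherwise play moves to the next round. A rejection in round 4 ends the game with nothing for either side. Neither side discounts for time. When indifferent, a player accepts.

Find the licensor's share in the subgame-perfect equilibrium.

5.44

Round 4 (the licensee proposes): rejection yields 0 for the licensor; the licensee offers 0 and keeps 10.
Round 3 (the licensor proposes): rejecting gives the licensee an expected 0.6 × 10 = 6, so the licensor offers 6, keeping 4.
Round 2 (the licensee proposes): rejecting gives the licensor an expected 0.6 × 4 = 2.4. The licensee offers 2.4 and keeps 10 − 2.4 = 7.6.
Round 1 (the licensor proposes): rejecting gives the licensee an expected 0.6 × 7.6 = 4.56, so the licensor offers 4.56, keeping 5.44.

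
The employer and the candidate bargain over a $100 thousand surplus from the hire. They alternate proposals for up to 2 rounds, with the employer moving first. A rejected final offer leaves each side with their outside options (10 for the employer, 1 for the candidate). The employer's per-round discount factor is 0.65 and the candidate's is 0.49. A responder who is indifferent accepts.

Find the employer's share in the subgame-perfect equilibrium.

55.9

Round 2 (the candidate proposes): the employer gets 10 if talks fail, so the candidate offers 10 and keeps 90.
Round 1 (the employer proposes): the candidate can get 90 next round, worth 0.49 × 90 = 44.1 now; the employer offers that and keeps 55.9.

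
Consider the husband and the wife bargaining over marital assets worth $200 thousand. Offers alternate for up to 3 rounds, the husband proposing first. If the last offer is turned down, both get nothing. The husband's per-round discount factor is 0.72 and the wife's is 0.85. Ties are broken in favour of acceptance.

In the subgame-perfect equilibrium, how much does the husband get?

152.4

Round 3 (the husband proposes): rejection yields 0 for the wife; the husband offers 0 and keeps 200.
Round 2 (the wife proposes): the husband can get 200 next round, worth 0.72 × 200 = 144 now. The wife offers 144 and keeps 200 − 144 = 56.
Round 1 (the husband proposes): the wife can get 56 next round, worth 0.85 × 56 = 47.6 now; the husband offers that and keeps 152.4.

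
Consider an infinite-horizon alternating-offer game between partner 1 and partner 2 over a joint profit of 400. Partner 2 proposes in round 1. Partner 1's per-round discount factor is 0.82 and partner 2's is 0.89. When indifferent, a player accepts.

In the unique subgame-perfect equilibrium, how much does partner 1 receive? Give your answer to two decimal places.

Let x be partner 2's share when partner 2 proposes and y be partner 1's share when partner 1 proposes.
Partner 1 accepts iff offered ≥ 0.82·y, so x = 400 − 0.82y. Symmetrically y = 400 − 0.89x.
Substituting: x = 400 − 0.82(400 − 0.89x), giving x(1 − 0.89·0.82) = 400(1 − 0.82).
So x = 400 × 0.18 / 0.2702 ≈ 266.4693, and partner 1 receives 400 − x ≈ 133.5307.

133.53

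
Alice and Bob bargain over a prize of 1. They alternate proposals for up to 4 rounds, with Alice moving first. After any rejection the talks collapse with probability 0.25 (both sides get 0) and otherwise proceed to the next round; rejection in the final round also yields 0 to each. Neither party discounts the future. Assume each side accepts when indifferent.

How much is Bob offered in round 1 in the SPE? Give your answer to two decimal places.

0.61

Round 4 (Bob proposes): rejection yields 0 for Alice; Bob offers 0 and keeps 1.
Round 3 (Alice proposes): rejecting gives Bob an expected 0.75 × 1 = 0.75, so Alice offers 0.75, keeping 0.25.
Round 2 (Bob proposes): rejecting gives Alice an expected 0.75 × 0.25 = 0.1875. Bob offers 0.1875 and keeps 1 − 0.1875 = 0.8125.
Round 1 (Alice proposes): rejecting gives Bob an expected 0.75 × 0.8125 = 0.609375, so Alice offers 0.609375, keeping 0.390625.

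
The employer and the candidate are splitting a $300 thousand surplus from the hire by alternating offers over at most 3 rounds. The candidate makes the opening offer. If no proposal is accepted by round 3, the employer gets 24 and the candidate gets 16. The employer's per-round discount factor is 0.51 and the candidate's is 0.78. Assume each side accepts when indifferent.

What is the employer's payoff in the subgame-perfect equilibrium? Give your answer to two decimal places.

Round 3 (the candidate proposes): the employer gets 24 if talks fail, so the candidate offers 24 and keeps 276.
Round 2 (the employer proposes): the candidate can get 276 next round, worth 0.78 × 276 = 215.28 now, so the employer offers 215.28, keeping 84.72.
Round 1 (the candidate proposes): the employer can get 84.72 next round, worth 0.51 × 84.72 = 43.2072 now; the candidate offers that and keeps 256.7928.

43.21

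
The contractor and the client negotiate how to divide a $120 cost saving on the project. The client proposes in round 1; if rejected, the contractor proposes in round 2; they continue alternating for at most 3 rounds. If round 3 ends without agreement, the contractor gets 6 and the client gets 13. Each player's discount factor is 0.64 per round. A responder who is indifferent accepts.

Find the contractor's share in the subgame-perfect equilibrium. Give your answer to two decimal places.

30.11

By backward induction:
Round 3 (the client proposes): the contractor gets 6 if talks fail, so the client offers 6 and keeps 114.
Round 2 (the contractor proposes): the client can get 114 next round, worth 0.64 × 114 = 72.96 now. The contractor offers 72.96 and keeps 120 − 72.96 = 47.04.
Round 1 (the client proposes): the contractor can get 47.04 next round, worth 0.64 × 47.04 = 30.1056 now, so the client offers 30.1056, keeping 89.8944.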